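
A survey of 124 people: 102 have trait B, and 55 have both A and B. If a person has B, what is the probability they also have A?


P(A|B) = P(A∩B)/P(B) = (55/124)/(102/124) = 55/102

55/102


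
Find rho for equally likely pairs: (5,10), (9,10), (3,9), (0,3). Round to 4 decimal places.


Cov(X,Y) = 7.7500, Var(X) = 10.6875, Var(Y) = 8.5000
rho = Cov/(sqrt(VarX)*sqrt(VarY)) = 0.8131

0.8131


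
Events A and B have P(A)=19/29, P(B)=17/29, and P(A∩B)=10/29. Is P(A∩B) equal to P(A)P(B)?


P(A)*P(B) = 19/29*17/29 = 323/841
P(A∩B) = 10/29 != 323/841, so not independent

No, A and B are not independent


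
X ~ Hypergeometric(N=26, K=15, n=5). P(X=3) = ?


P(X=3) = C(15,3)*C(11,2) / C(26,5)
= 455*55 / 65780
= 25025/65780 = 35/92

35/92


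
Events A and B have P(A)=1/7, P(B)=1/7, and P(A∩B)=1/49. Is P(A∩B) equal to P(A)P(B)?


P(A)*P(B) = 1/7*1/7 = 1/49
P(A∩B) = 1/49, which equals P(A)P(B), so independent

Yes, A and B are independent


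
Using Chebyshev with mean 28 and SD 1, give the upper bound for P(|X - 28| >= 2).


k = 2/1 = 2
Chebyshev: P(|X-mu| >= k*sigma) <= 1/k^2 = 1/2^2 = 1/4

1/4


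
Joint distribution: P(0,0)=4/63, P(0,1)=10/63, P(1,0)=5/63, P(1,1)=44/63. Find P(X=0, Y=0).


Read from table: P(X=0, Y=0) = 4/63

4/63


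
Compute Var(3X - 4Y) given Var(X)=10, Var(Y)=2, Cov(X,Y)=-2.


Var(3X - 4Y) = 3^2*Var(X) + (-4)^2*Var(Y) + 2*3*(-4)*Cov(X,Y)
= 9*10 + 16*2 - 24*(-2)
= 90 + 32 + 48 = 170

170


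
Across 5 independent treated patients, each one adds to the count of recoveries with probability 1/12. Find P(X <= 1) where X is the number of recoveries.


P(X<=1) = P(X=0) + P(X=1)
= 161051/248832 + 73205/248832
= 14641/15552

14641/15552


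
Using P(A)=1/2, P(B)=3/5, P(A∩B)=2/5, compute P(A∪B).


P(A∪B) = P(A) + P(B) - P(A∩B)
= 1/2 + 3/5 - 2/5 = 7/10

7/10


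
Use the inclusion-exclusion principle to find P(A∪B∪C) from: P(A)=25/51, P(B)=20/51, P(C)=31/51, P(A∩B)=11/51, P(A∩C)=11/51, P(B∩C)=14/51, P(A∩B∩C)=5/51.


P(A∪B∪C) = P(A)+P(B)+P(C) - P(AB)-P(AC)-P(BC) + P(ABC)
= 25/51+20/51+31/51 - 11/51-11/51-14/51 + 5/51
= 15/17

15/17


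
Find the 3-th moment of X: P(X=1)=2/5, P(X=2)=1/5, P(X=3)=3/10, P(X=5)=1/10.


E[X^3] = sum(x^3 * P(x))
= 1*2/5 + 8*1/5 + 27*3/10 + 125*1/10
= 113/5

113/5


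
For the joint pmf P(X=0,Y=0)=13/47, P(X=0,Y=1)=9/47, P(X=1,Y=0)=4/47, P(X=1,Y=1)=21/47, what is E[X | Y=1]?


P(Y=1) = 30/47
E[X|Y=1] = (0*9 + 1*21)/30 = 21/30 = 7/10

7/10


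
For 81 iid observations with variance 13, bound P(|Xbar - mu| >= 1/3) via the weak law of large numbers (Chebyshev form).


Var(Xbar) = Var(X)/n = 13/81
Chebyshev: P(|Xbar-mu| >= 1/3) <= Var(Xbar)/(1/3)^2 = (13/81)/(1/9) = 13/9
Bound exceeds 1, so trivial bound: 1

1


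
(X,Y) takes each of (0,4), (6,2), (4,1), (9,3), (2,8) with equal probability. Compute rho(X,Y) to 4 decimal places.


Cov(X,Y) = -3.3200, Var(X) = 9.7600, Var(Y) = 5.8400
rho = Cov/(sqrt(VarX)*sqrt(VarY)) = -0.4398

-0.4398


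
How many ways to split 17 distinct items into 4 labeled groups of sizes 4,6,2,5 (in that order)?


17! = 355687428096000
Denominator: 4!=24 * 6!=720 * 2!=2 * 5!=120
Coefficient = 355687428096000 / 4147200 = 85765680

85765680


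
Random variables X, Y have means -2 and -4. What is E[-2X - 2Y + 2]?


E[-2X - 2Y + 2] = -2*E[X] - 2*E[Y] + 2
= (-2)*(-2) + (-2)*(-4) + (2)
= 4 + 8 + 2 = 14

14


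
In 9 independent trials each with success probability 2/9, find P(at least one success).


P(at least one) = 1 - P(none)
P(none) = (1 - 2/9)^9 = (7/9)^9 = 40353607/387420489
P(at least one) = 1 - 40353607/387420489 = 347066882/387420489

347066882/387420489


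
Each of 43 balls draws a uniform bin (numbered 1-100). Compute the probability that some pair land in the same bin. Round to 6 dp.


P(all different) = prod((100-i)/100 for i=0..42) = 0.000023
P(at least one match) = 1 - 0.000023 = 0.999977

0.999977


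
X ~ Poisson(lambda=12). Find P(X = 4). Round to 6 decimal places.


P(X=4) = e^(-12) * 12^4 / 4!
≈ 0.000006144212353 * 20736 / 24
≈ 0.005309

0.005309


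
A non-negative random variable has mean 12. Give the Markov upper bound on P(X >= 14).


Markov: P(X >= a) <= E[X]/a
P(X >= 14) <= 12/14 = 6/7

6/7


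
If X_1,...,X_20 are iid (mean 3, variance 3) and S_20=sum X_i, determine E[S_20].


E[S_n] = n*E[X_1] = 20*3 = 60

60


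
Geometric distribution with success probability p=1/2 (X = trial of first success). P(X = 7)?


P(X=7) = (1-p)^6 * p = (1/2)^6 * 1/2
= 1/64 * 1/2 = 1/128

1/128


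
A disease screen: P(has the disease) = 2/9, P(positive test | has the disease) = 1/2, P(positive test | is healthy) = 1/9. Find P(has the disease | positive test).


P(A) = P(A|B)P(B) + P(A|B')P(B') = 1/2*2/9 + 1/9*7/9 = 16/81
P(B|A) = P(A|B)P(B)/P(A) = (1/9)/(16/81) = 9/16

9/16


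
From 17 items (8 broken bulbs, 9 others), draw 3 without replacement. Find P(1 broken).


P(X=1) = C(8,1)*C(9,2) / C(17,3)
= 8*36 / 680
= 288/680 = 36/85

36/85


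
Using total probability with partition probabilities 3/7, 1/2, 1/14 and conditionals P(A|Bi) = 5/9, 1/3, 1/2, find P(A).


P(A) = P(A|B1)P(B1) + P(A|B2)P(B2) + P(A|B3)P(B3)
= 5/9*3/7 + 1/3*1/2 + 1/2*1/14
= 5/21 + 1/6 + 1/28 = 37/84

37/84


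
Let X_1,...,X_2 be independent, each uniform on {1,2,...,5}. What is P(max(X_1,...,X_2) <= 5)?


P(max <= 5) = P(all X_i <= 5) = (P(X_1 <= 5))^2
= (5/5)^2 = 1^2 = 1

1


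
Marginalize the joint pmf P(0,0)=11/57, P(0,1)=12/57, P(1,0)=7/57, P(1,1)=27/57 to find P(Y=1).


P(Y=1) = P(0,1)+P(1,1) = 12/57 + 27/57 = 39/57 = 13/19

13/19


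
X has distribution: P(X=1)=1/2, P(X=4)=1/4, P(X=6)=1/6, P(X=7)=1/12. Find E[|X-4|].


E[|X-4|] = sum(g(x)*P(x))
= 3*1/2 + 0*1/4 + 2*1/6 + 3*1/12
= 25/12

25/12


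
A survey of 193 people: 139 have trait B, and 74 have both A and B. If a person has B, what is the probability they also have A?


P(A|B) = P(A∩B)/P(B) = (74/193)/(139/193) = 74/139

74/139


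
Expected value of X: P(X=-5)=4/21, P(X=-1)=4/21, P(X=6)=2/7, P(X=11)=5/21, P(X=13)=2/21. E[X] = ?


E[X] = sum(x * P(x))
= -5*4/21 - 1*4/21 + 6*2/7 + 11*5/21 + 13*2/21
= 31/7

31/7


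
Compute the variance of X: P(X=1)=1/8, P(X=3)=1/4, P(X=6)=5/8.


E[X] = 37/8, E[X^2] = 199/8
Var(X) = E[X^2] - (E[X])^2 = 199/8 - (37/8)^2 = 223/64

223/64


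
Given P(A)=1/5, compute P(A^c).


P(A') = 1 - P(A) = 1 - 1/5 = 4/5

4/5


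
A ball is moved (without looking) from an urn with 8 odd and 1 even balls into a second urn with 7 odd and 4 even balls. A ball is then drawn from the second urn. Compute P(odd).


P(transfer odd) = 8/9; P(transfer even) = 1/9
If odd transferred: Urn II has 8 odd of 12, so P(odd|odd moved) = 2/3
If even transferred: Urn II has 7 odd of 12, so P(odd|even moved) = 7/12
By total probability: P(odd) = 8/9*2/3 + 1/9*7/12 = 71/108

71/108


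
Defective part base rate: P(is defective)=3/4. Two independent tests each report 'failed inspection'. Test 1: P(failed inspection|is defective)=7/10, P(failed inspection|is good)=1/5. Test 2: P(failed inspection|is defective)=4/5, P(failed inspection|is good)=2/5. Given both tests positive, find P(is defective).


After test 1: P(+) = 7/10*3/4 + 1/5*1/4 = 23/40
P(B|+) = (21/40)/(23/40) = 21/23
After test 2 (use post1 as new prior): P(+) = 4/5*21/23 + 2/5*2/23 = 88/115
P(B|+,+) = (84/115)/(88/115) = 21/22

21/22


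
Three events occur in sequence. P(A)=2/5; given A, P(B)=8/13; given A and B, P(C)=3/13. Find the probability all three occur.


P(A∩B∩C) = P(A) * P(B|A) * P(C|A∩B)
= 2/5 * 8/13 * 3/13
= 16/65 * 3/13 = 48/845

48/845


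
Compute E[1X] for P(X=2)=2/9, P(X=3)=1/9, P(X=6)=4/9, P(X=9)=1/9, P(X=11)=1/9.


E[1X] = sum(g(x)*P(x))
= 2*2/9 + 3*1/9 + 6*4/9 + 9*1/9 + 11*1/9
= 17/3

17/3


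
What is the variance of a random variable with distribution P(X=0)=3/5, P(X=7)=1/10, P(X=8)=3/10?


E[X] = 31/10, E[X^2] = 241/10
Var(X) = E[X^2] - (E[X])^2 = 241/10 - (31/10)^2 = 1449/100

1449/100


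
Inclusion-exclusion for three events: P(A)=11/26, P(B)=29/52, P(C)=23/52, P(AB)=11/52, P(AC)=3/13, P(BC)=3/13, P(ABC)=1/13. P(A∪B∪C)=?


P(A∪B∪C) = P(A)+P(B)+P(C) - P(AB)-P(AC)-P(BC) + P(ABC)
= 11/26+29/52+23/52 - 11/52-3/13-3/13 + 1/13
= 43/52

43/52


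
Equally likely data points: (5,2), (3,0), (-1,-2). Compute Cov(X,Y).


E[X]=7/3, E[Y]=0, E[XY]=4
Cov(X,Y) = E[XY] - E[X]E[Y] = 4 - 7/3*0 = 4

4


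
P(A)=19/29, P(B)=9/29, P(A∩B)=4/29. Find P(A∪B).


P(A∪B) = P(A) + P(B) - P(A∩B)
= 19/29 + 9/29 - 4/29 = 24/29

24/29


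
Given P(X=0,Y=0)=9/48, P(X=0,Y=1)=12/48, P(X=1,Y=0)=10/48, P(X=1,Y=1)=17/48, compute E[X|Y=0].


P(Y=0) = 19/48
E[X|Y=0] = (0*9 + 1*10)/19 = 10/19

10/19


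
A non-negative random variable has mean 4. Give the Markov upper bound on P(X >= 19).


Markov: P(X >= a) <= E[X]/a
P(X >= 19) <= 4/19

4/19


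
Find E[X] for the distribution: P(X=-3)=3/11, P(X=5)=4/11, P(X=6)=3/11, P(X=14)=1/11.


E[X] = sum(x * P(x))
= -3*3/11 + 5*4/11 + 6*3/11 + 14*1/11
= 43/11

43/11


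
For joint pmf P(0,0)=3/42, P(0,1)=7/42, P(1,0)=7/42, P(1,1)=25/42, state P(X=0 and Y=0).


Read from table: P(X=0, Y=0) = 3/42 = 1/14

1/14


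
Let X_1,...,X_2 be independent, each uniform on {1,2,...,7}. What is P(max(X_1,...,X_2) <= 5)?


P(max <= 5) = P(all X_i <= 5) = (P(X_1 <= 5))^2
= (5/7)^2 = 25/49

25/49


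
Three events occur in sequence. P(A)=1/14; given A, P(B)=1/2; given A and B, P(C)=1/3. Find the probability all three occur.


P(A∩B∩C) = P(A) * P(B|A) * P(C|A∩B)
= 1/14 * 1/2 * 1/3
= 1/28 * 1/3 = 1/84

1/84


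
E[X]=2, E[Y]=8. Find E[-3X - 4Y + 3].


E[-3X - 4Y + 3] = -3*E[X] - 4*E[Y] + 3
= (-3)*(2) + (-4)*(8) + (3)
= -6 - 32 + 3 = -35

-35


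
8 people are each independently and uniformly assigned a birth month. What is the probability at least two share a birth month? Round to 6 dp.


P(all different) = prod((12-i)/12 for i=0..7) = 0.046417
P(at least one match) = 1 - 0.046417 = 0.953583

0.953583


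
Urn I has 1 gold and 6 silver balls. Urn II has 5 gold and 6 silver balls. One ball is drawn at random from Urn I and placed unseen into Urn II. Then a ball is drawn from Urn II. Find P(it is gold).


P(transfer gold) = 1/7; P(transfer silver) = 6/7
If gold transferred: Urn II has 6 gold of 12, so P(gold|gold moved) = 1/2
If silver transferred: Urn II has 5 gold of 12, so P(gold|silver moved) = 5/12
By total probability: P(gold) = 1/7*1/2 + 6/7*5/12 = 3/7

3/7


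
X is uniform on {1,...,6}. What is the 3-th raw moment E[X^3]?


E[X^3] = (1/6) * sum(x^3 for x=1..6)
= 441/6 = 147/2

147/2


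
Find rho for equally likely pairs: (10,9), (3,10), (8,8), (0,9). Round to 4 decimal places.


Cov(X,Y) = -1.2500, Var(X) = 15.6875, Var(Y) = 0.5000
rho = Cov/(sqrt(VarX)*sqrt(VarY)) = -0.4463

-0.4463


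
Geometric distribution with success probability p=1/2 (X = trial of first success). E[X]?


For geometric (trials until first success), E[X] = 1/p = 1/(1/2) = 2

2


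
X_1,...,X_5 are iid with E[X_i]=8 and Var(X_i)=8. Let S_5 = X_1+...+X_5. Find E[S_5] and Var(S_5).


E[S_n] = n*mu = 5*8 = 40
Var(S_n) = n*sigma^2 = 5*8 = 40

E[S_5]=40, Var(S_5)=40


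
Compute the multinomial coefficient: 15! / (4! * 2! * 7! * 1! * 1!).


15! = 1307674368000
Denominator: 4!=24 * 2!=2 * 7!=5040 * 1!=1 * 1!=1
Coefficient = 1307674368000 / 241920 = 5405400

5405400


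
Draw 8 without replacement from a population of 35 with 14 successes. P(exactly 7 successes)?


P(X=7) = C(14,7)*C(21,1) / C(35,8)
= 3432*21 / 23535820
= 72072/23535820 = 234/76415

234/76415


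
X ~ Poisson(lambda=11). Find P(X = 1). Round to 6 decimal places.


P(X=1) = e^(-11) * 11^1 / 1!
≈ 0.00001670170079 * 11 / 1
≈ 0.000184

0.000184


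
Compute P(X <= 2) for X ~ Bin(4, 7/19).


P(X<=2) = P(X=0) + P(X=1) + P(X=2)
= 20736/130321 + 48384/130321 + 42336/130321
= 111456/130321

111456/130321


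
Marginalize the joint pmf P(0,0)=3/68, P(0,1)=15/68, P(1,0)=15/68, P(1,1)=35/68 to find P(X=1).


P(X=1) = P(1,0)+P(1,1) = 15/68 + 35/68 = 50/68 = 25/34

25/34


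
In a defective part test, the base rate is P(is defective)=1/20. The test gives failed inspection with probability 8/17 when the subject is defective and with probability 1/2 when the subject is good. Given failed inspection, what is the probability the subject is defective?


P(A) = P(A|B)P(B) + P(A|B')P(B') = 8/17*1/20 + 1/2*19/20 = 339/680
P(B|A) = P(A|B)P(B)/P(A) = (2/85)/(339/680) = 16/339

16/339


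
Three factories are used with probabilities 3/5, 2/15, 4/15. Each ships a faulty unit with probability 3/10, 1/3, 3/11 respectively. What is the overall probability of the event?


P(A) = P(A|B1)P(B1) + P(A|B2)P(B2) + P(A|B3)P(B3)
= 3/10*3/5 + 1/3*2/15 + 3/11*4/15
= 9/50 + 2/45 + 4/55 = 1471/4950

1471/4950


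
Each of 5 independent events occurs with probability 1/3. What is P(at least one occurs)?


P(at least one) = 1 - P(none)
P(none) = (1 - 1/3)^5 = (2/3)^5 = 32/243
P(at least one) = 1 - 32/243 = 211/243

211/243


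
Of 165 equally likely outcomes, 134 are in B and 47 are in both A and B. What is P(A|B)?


P(A|B) = P(A∩B)/P(B) = (47/165)/(134/165) = 47/134

47/134


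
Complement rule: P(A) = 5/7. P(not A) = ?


P(A') = 1 - P(A) = 1 - 5/7 = 2/7

2/7


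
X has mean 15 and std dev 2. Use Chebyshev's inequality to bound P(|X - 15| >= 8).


k = 8/2 = 4
Chebyshev: P(|X-mu| >= k*sigma) <= 1/k^2 = 1/4^2 = 1/16

1/16


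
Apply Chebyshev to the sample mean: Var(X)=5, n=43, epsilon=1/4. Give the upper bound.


Var(Xbar) = Var(X)/n = 5/43
Chebyshev: P(|Xbar-mu| >= 1/4) <= Var(Xbar)/(1/4)^2 = (5/43)/(1/16) = 80/43
Bound exceeds 1, so trivial bound: 1

1


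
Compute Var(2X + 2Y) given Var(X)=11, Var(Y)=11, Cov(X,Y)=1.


Var(2X + 2Y) = 2^2*Var(X) + 2^2*Var(Y) + 2*2*2*Cov(X,Y)
= 4*11 + 4*11 + 8*1
= 44 + 44 + 8 = 96

96


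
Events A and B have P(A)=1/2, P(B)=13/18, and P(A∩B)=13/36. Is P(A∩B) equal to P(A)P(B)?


P(A)*P(B) = 1/2*13/18 = 13/36
P(A∩B) = 13/36, which equals P(A)P(B), so independent

Yes, A and B are independent


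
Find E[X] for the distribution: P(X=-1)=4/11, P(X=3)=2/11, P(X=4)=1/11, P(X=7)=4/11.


E[X] = sum(x * P(x))
= -1*4/11 + 3*2/11 + 4*1/11 + 7*4/11
= 34/11

34/11


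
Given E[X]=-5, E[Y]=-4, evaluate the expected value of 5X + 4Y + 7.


E[5X + 4Y + 7] = 5*E[X] + 4*E[Y] + 7
= (5)*(-5) + (4)*(-4) + (7)
= -25 - 16 + 7 = -34

-34


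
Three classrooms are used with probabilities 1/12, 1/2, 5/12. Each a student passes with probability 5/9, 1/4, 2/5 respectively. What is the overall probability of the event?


P(A) = P(A|B1)P(B1) + P(A|B2)P(B2) + P(A|B3)P(B3)
= 5/9*1/12 + 1/4*1/2 + 2/5*5/12
= 5/108 + 1/8 + 1/6 = 73/216

73/216


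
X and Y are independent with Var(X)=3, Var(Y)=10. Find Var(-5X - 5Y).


Independence => Cov(X,Y)=0
Var(-5X - 5Y) = (-5)^2*Var(X) + (-5)^2*Var(Y)
= 25*3 + 25*10 = 325

325


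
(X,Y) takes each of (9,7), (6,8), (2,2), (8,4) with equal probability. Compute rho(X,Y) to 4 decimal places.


Cov(X,Y) = 3.9375, Var(X) = 7.1875, Var(Y) = 5.6875
rho = Cov/(sqrt(VarX)*sqrt(VarY)) = 0.6158

0.6158


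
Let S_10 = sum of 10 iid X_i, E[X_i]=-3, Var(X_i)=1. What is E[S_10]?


E[S_n] = n*E[X_1] = 10*-3 = -30

-30


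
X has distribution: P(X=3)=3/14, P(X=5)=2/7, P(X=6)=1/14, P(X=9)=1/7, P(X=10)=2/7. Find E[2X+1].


E[2X+1] = sum(g(x)*P(x))
= 7*3/14 + 11*2/7 + 13*1/14 + 19*1/7 + 21*2/7
= 100/7

100/7


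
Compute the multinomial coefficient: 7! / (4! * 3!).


7! = 5040
Denominator: 4!=24 * 3!=6
Coefficient = 5040 / 144 = 35

35


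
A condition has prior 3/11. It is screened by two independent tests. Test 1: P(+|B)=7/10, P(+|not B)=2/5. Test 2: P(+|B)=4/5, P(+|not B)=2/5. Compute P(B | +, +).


After test 1: P(+) = 7/10*3/11 + 2/5*8/11 = 53/110
P(B|+) = (21/110)/(53/110) = 21/53
After test 2 (use post1 as new prior): P(+) = 4/5*21/53 + 2/5*32/53 = 148/265
P(B|+,+) = (84/265)/(148/265) = 21/37

21/37


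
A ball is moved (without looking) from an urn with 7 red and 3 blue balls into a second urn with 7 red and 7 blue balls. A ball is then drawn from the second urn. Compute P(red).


P(transfer red) = 7/10; P(transfer blue) = 3/10
If red transferred: Urn II has 8 red of 15, so P(red|red moved) = 8/15
If blue transferred: Urn II has 7 red of 15, so P(red|blue moved) = 7/15
By total probability: P(red) = 7/10*8/15 + 3/10*7/15 = 77/150

77/150


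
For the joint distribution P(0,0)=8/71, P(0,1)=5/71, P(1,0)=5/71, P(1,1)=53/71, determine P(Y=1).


P(Y=1) = P(0,1)+P(1,1) = 5/71 + 53/71 = 58/71

58/71


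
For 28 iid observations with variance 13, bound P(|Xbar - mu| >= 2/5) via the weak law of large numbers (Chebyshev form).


Var(Xbar) = Var(X)/n = 13/28
Chebyshev: P(|Xbar-mu| >= 2/5) <= Var(Xbar)/(2/5)^2 = (13/28)/(4/25) = 325/112
Bound exceeds 1, so trivial bound: 1

1


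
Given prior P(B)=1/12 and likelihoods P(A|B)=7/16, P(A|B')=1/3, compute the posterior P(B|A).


P(A) = P(A|B)P(B) + P(A|B')P(B') = 7/16*1/12 + 1/3*11/12 = 197/576
P(B|A) = P(A|B)P(B)/P(A) = (7/192)/(197/576) = 21/197

21/197


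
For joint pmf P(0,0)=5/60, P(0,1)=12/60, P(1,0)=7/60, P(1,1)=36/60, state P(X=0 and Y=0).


Read from table: P(X=0, Y=0) = 5/60 = 1/12

1/12


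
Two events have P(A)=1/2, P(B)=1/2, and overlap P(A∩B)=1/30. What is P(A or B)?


P(A∪B) = P(A) + P(B) - P(A∩B)
= 1/2 + 1/2 - 1/30 = 29/30

29/30


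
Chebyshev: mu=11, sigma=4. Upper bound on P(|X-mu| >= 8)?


k = 8/4 = 2
Chebyshev: P(|X-mu| >= k*sigma) <= 1/k^2 = 1/2^2 = 1/4

1/4


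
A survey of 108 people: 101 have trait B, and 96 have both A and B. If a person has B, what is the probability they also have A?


P(A|B) = P(A∩B)/P(B) = (96/108)/(101/108) = 96/101

96/101


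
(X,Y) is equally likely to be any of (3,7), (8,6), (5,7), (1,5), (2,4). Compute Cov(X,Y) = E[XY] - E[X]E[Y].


E[X]=19/5, E[Y]=29/5, E[XY]=117/5
Cov(X,Y) = E[XY] - E[X]E[Y] = 117/5 - 19/5*29/5 = 34/25

34/25


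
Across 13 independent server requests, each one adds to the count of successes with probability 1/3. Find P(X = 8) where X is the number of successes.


P(X=8) = C(13,8) * p^8 * (1-p)^5
= 1287 * 1/6561 * 32/243
= 4576/177147

4576/177147


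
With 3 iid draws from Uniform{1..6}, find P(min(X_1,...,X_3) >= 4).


P(min >= 4) = P(all X_i >= 4) = (P(X_1 >= 4))^3
= (3/6)^3 = (1/2)^3 = 1/8

1/8


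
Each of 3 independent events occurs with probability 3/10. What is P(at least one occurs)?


P(at least one) = 1 - P(none)
P(none) = (1 - 3/10)^3 = (7/10)^3 = 343/1000
P(at least one) = 1 - 343/1000 = 657/1000

657/1000


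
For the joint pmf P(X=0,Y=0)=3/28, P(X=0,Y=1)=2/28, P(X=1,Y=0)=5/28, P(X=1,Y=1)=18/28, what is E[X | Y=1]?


P(Y=1) = 20/28
E[X|Y=1] = (0*2 + 1*18)/20 = 18/20 = 9/10

9/10


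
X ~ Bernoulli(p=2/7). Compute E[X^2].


For Bernoulli: X in {0,1}
E[X^2] = 0^2*(1-2/7) + 1^2*2/7 = 2/7

2/7


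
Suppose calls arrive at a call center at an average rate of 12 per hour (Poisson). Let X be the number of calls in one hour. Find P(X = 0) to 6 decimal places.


P(X=0) = e^(-12) * 12^0 / 0!
≈ 0.000006144212353 * 1 / 1
≈ 0.000006

0.000006


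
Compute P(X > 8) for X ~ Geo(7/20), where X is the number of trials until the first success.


P(X > 8) = P(first 8 trials all fail) = (1-p)^8 = (13/20)^8 = 815730721/25600000000

815730721/25600000000


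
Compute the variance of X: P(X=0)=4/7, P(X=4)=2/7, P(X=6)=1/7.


E[X] = 2, E[X^2] = 68/7
Var(X) = E[X^2] - (E[X])^2 = 68/7 - (2)^2 = 40/7

40/7


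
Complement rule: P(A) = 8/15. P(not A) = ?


P(A') = 1 - P(A) = 1 - 8/15 = 7/15

7/15


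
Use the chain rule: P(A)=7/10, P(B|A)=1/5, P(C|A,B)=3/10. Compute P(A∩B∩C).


P(A∩B∩C) = P(A) * P(B|A) * P(C|A∩B)
= 7/10 * 1/5 * 3/10
= 7/50 * 3/10 = 21/500

21/500


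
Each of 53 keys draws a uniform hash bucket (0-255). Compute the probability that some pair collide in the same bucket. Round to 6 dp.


P(all different) = prod((256-i)/256 for i=0..52) = 0.003046
P(at least one match) = 1 - 0.003046 = 0.996954

0.996954


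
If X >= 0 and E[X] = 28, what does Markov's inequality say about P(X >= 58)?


Markov: P(X >= a) <= E[X]/a
P(X >= 58) <= 28/58 = 14/29

14/29


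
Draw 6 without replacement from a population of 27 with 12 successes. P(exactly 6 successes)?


P(X=6) = C(12,6)*C(15,0) / C(27,6)
= 924*1 / 296010
= 924/296010 = 14/4485

14/4485


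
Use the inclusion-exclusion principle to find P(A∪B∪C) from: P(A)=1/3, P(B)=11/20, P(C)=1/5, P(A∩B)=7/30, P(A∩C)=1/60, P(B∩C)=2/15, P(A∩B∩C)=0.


P(A∪B∪C) = P(A)+P(B)+P(C) - P(AB)-P(AC)-P(BC) + P(ABC)
= 1/3+11/20+1/5 - 7/30-1/60-2/15 + 0
= 7/10

7/10


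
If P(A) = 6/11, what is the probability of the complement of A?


P(A') = 1 - P(A) = 1 - 6/11 = 5/11

5/11


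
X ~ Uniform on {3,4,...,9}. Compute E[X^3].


E[X^3] = (1/7) * sum(x^3 for x=3..9)
= 2016/7 = 288

288


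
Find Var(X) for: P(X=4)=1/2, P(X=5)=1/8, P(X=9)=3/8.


E[X] = 6, E[X^2] = 83/2
Var(X) = E[X^2] - (E[X])^2 = 83/2 - (6)^2 = 11/2

11/2


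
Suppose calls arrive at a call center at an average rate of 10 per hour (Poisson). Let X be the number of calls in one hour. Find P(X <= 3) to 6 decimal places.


P(X<=3) = e^(-10)*10^0/0! + e^(-10)*10^1/1! + e^(-10)*10^2/2! + e^(-10)*10^3/3!
≈ 0.0000453999 + 0.0004539993 + 0.0022699965 + 0.0075666550
= 0.0103360507
≈ 0.010336

0.010336


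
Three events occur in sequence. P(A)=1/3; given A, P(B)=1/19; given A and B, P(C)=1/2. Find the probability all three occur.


P(A∩B∩C) = P(A) * P(B|A) * P(C|A∩B)
= 1/3 * 1/19 * 1/2
= 1/57 * 1/2 = 1/114

1/114


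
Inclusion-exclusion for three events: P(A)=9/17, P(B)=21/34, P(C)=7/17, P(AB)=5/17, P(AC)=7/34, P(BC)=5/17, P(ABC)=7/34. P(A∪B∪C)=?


P(A∪B∪C) = P(A)+P(B)+P(C) - P(AB)-P(AC)-P(BC) + P(ABC)
= 9/17+21/34+7/17 - 5/17-7/34-5/17 + 7/34
= 33/34

33/34


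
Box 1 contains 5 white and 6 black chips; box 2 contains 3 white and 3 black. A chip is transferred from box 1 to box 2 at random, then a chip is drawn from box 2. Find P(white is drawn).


P(transfer white) = 5/11; P(transfer black) = 6/11
If white transferred: Urn II has 4 white of 7, so P(white|white moved) = 4/7
If black transferred: Urn II has 3 white of 7, so P(white|black moved) = 3/7
By total probability: P(white) = 5/11*4/7 + 6/11*3/7 = 38/77

38/77


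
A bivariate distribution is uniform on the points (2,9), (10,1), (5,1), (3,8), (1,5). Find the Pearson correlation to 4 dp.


Cov(X,Y) = -7.7600, Var(X) = 10.1600, Var(Y) = 11.3600
rho = Cov/(sqrt(VarX)*sqrt(VarY)) = -0.7223

-0.7223


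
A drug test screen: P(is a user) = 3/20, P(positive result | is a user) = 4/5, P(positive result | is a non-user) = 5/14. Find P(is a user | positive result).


P(A) = P(A|B)P(B) + P(A|B')P(B') = 4/5*3/20 + 5/14*17/20 = 593/1400
P(B|A) = P(A|B)P(B)/P(A) = (3/25)/(593/1400) = 168/593

168/593


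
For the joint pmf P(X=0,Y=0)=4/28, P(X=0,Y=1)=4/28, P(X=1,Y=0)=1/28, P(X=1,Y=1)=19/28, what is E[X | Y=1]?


P(Y=1) = 23/28
E[X|Y=1] = (0*4 + 1*19)/23 = 19/23

19/23


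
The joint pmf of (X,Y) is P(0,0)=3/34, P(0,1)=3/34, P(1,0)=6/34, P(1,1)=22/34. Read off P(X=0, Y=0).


Read from table: P(X=0, Y=0) = 3/34

3/34


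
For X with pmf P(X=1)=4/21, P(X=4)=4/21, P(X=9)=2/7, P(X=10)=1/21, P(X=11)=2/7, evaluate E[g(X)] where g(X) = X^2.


E[X^2] = sum(g(x)*P(x))
= 1*4/21 + 16*4/21 + 81*2/7 + 100*1/21 + 121*2/7
= 460/7

460/7


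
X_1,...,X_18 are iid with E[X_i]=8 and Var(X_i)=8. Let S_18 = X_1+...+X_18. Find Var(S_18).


By independence, Var(S_n) = n*Var(X_1) = 18*8 = 144

144


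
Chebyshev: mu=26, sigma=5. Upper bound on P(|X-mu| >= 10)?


k = 10/5 = 2
Chebyshev: P(|X-mu| >= k*sigma) <= 1/k^2 = 1/2^2 = 1/4

1/4


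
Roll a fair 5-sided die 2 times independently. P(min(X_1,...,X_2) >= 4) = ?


P(min >= 4) = P(all X_i >= 4) = (P(X_1 >= 4))^2
= (2/5)^2 = 4/25

4/25


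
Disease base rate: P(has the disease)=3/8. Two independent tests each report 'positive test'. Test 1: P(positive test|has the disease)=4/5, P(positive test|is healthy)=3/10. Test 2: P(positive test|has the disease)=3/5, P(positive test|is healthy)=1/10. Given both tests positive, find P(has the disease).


After test 1: P(+) = 4/5*3/8 + 3/10*5/8 = 39/80
P(B|+) = (3/10)/(39/80) = 8/13
After test 2 (use post1 as new prior): P(+) = 3/5*8/13 + 1/10*5/13 = 53/130
P(B|+,+) = (24/65)/(53/130) = 48/53

48/53


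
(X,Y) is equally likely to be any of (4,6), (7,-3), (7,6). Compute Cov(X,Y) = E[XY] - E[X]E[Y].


E[X]=6, E[Y]=3, E[XY]=15
Cov(X,Y) = E[XY] - E[X]E[Y] = 15 - 6*3 = -3

-3


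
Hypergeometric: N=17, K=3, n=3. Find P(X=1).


P(X=1) = C(3,1)*C(14,2) / C(17,3)
= 3*91 / 680
= 273/680

273/680


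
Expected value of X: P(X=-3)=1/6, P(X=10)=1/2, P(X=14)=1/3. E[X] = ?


E[X] = sum(x * P(x))
= -3*1/6 + 10*1/2 + 14*1/3
= 55/6

55/6


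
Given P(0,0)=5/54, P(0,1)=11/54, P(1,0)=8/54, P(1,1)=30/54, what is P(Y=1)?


P(Y=1) = P(0,1)+P(1,1) = 11/54 + 30/54 = 41/54

41/54


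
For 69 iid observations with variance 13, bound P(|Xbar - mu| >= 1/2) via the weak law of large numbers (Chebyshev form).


Var(Xbar) = Var(X)/n = 13/69
Chebyshev: P(|Xbar-mu| >= 1/2) <= Var(Xbar)/(1/2)^2 = (13/69)/(1/4) = 52/69

52/69


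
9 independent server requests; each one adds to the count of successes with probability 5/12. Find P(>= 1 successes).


P(at least one) = 1 - P(none)
P(none) = (1 - 5/12)^9 = (7/12)^9 = 40353607/5159780352
P(at least one) = 1 - 40353607/5159780352 = 5119426745/5159780352

5119426745/5159780352


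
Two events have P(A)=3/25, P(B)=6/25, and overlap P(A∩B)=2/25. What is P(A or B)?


P(A∪B) = P(A) + P(B) - P(A∩B)
= 3/25 + 6/25 - 2/25 = 7/25

7/25


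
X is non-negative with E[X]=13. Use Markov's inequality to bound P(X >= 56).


Markov: P(X >= a) <= E[X]/a
P(X >= 56) <= 13/56

13/56


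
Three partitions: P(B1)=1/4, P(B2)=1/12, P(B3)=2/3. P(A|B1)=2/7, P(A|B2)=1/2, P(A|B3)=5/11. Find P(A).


P(A) = P(A|B1)P(B1) + P(A|B2)P(B2) + P(A|B3)P(B3)
= 2/7*1/4 + 1/2*1/12 + 5/11*2/3
= 1/14 + 1/24 + 10/33 = 769/1848

769/1848


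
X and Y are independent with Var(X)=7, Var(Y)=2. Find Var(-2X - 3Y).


Independence => Cov(X,Y)=0
Var(-2X - 3Y) = (-2)^2*Var(X) + (-3)^2*Var(Y)
= 4*7 + 9*2 = 46

46


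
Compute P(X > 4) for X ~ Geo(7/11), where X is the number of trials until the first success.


P(X > 4) = P(first 4 trials all fail) = (1-p)^4 = (4/11)^4 = 256/14641

256/14641


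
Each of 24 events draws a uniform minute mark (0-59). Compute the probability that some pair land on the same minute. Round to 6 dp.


P(all different) = prod((60-i)/60 for i=0..23) = 0.004721
P(at least one match) = 1 - 0.004721 = 0.995279

0.995279


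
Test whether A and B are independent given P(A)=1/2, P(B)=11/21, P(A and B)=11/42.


P(A)*P(B) = 1/2*11/21 = 11/42
P(A∩B) = 11/42, which equals P(A)P(B), so independent

Yes, A and B are independent


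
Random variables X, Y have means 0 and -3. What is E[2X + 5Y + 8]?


E[2X + 5Y + 8] = 2*E[X] + 5*E[Y] + 8
= (2)*(0) + (5)*(-3) + (8)
= 0 - 15 + 8 = -7

-7


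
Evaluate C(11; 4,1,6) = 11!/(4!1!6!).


11! = 39916800
Denominator: 4!=24 * 1!=1 * 6!=720
Coefficient = 39916800 / 17280 = 2310

2310


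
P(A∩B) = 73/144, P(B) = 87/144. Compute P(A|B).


P(A|B) = P(A∩B)/P(B) = (73/144)/(87/144) = 73/87

73/87


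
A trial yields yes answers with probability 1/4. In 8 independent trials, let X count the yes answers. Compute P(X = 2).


P(X=2) = C(8,2) * p^2 * (1-p)^6
= 28 * 1/16 * 729/4096
= 5103/16384

5103/16384


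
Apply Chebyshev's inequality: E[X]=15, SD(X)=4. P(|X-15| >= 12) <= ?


k = 12/4 = 3
Chebyshev: P(|X-mu| >= k*sigma) <= 1/k^2 = 1/3^2 = 1/9

1/9


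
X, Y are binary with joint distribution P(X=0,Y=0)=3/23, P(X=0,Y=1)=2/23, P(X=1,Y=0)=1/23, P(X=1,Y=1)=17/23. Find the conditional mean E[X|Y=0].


P(Y=0) = 4/23
E[X|Y=0] = (0*3 + 1*1)/4 = 1/4

1/4


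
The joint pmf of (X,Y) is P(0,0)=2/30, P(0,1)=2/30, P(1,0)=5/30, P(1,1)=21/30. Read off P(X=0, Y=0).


Read from table: P(X=0, Y=0) = 2/30 = 1/15

1/15


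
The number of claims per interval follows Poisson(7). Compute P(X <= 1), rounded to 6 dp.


P(X<=1) = e^(-7)*7^0/0! + e^(-7)*7^1/1!
≈ 0.0009118820 + 0.0063831738
= 0.0072950558
≈ 0.007295

0.007295


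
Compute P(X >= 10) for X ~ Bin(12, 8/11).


P(X>=10) = P(X=10) + P(X=11) + P(X=12)
= 57982058496/285311670611 + 309237645312/3138428376721 + 68719476736/3138428376721
= 92341796864/285311670611

92341796864/285311670611


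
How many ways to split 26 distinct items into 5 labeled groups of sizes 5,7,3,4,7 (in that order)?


26! = 403291461126605635584000000
Denominator: 5!=120 * 7!=5040 * 3!=6 * 4!=24 * 7!=5040
Coefficient = 403291461126605635584000000 / 438939648000 = 918785675808000

918785675808000


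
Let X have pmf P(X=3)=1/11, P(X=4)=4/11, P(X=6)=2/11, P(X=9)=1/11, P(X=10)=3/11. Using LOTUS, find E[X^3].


E[X^3] = sum(g(x)*P(x))
= 27*1/11 + 64*4/11 + 216*2/11 + 729*1/11 + 1000*3/11
= 404

404


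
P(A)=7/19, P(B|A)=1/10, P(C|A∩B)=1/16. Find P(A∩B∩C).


P(A∩B∩C) = P(A) * P(B|A) * P(C|A∩B)
= 7/19 * 1/10 * 1/16
= 7/190 * 1/16 = 7/3040

7/3040


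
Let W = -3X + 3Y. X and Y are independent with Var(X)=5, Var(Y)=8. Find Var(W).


Independence => Cov(X,Y)=0
Var(-3X + 3Y) = (-3)^2*Var(X) + 3^2*Var(Y)
= 9*5 + 9*8 = 117

117


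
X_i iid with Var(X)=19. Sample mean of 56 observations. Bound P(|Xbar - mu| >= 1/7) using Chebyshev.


Var(Xbar) = Var(X)/n = 19/56
Chebyshev: P(|Xbar-mu| >= 1/7) <= Var(Xbar)/(1/7)^2 = (19/56)/(1/49) = 133/8
Bound exceeds 1, so trivial bound: 1

1


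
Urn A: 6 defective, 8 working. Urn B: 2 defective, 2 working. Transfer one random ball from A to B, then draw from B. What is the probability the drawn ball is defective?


P(transfer defective) = 6/14 = 3/7; P(transfer working) = 4/7
If defective transferred: Urn II has 3 defective of 5, so P(defective|defective moved) = 3/5
If working transferred: Urn II has 2 defective of 5, so P(defective|working moved) = 2/5
By total probability: P(defective) = 3/7*3/5 + 4/7*2/5 = 17/35

17/35


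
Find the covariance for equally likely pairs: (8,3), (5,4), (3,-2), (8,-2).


E[X]=6, E[Y]=3/4, E[XY]=11/2
Cov(X,Y) = E[XY] - E[X]E[Y] = 11/2 - 6*3/4 = 1

1


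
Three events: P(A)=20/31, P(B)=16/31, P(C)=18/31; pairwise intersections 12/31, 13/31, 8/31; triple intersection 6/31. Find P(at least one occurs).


P(A∪B∪C) = P(A)+P(B)+P(C) - P(AB)-P(AC)-P(BC) + P(ABC)
= 20/31+16/31+18/31 - 12/31-13/31-8/31 + 6/31
= 27/31

27/31


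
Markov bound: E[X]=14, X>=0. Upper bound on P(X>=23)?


Markov: P(X >= a) <= E[X]/a
P(X >= 23) <= 14/23

14/23


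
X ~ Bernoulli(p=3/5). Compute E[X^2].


For Bernoulli: X in {0,1}
E[X^2] = 0^2*(1-3/5) + 1^2*3/5 = 3/5

3/5


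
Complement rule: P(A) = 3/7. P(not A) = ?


P(A') = 1 - P(A) = 1 - 3/7 = 4/7

4/7


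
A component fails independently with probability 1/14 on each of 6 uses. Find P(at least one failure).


P(at least one) = 1 - P(none)
P(none) = (1 - 1/14)^6 = (13/14)^6 = 4826809/7529536
P(at least one) = 1 - 4826809/7529536 = 2702727/7529536

2702727/7529536


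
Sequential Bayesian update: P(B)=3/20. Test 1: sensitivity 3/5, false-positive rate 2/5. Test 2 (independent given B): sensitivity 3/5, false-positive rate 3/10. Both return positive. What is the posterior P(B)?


After test 1: P(+) = 3/5*3/20 + 2/5*17/20 = 43/100
P(B|+) = (9/100)/(43/100) = 9/43
After test 2 (use post1 as new prior): P(+) = 3/5*9/43 + 3/10*34/43 = 78/215
P(B|+,+) = (27/215)/(78/215) = 9/26

9/26


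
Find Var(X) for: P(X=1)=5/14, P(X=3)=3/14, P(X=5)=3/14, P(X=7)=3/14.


E[X] = 25/7, E[X^2] = 127/7
Var(X) = E[X^2] - (E[X])^2 = 127/7 - (25/7)^2 = 264/49

264/49


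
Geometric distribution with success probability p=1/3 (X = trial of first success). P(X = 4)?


P(X=4) = (1-p)^3 * p = (2/3)^3 * 1/3
= 8/27 * 1/3 = 8/81

8/81


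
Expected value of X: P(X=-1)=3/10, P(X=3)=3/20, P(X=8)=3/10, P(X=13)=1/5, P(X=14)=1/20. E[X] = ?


E[X] = sum(x * P(x))
= -1*3/10 + 3*3/20 + 8*3/10 + 13*1/5 + 14*1/20
= 117/20

117/20


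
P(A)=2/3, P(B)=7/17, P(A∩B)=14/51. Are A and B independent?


P(A)*P(B) = 2/3*7/17 = 14/51
P(A∩B) = 14/51, which equals P(A)P(B), so independent

Yes, A and B are independent


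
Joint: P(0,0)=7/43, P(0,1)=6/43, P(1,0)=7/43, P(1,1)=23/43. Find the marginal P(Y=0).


P(Y=0) = P(0,0)+P(1,0) = 7/43 + 7/43 = 14/43

14/43


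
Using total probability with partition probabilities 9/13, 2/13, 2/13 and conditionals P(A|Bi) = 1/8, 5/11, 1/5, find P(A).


P(A) = P(A|B1)P(B1) + P(A|B2)P(B2) + P(A|B3)P(B3)
= 1/8*9/13 + 5/11*2/13 + 1/5*2/13
= 9/104 + 10/143 + 2/65 = 1071/5720

1071/5720


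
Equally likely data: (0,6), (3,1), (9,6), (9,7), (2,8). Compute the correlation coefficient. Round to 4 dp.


Cov(X,Y) = 1.4400, Var(X) = 13.8400, Var(Y) = 5.8400
rho = Cov/(sqrt(VarX)*sqrt(VarY)) = 0.1602

0.1602


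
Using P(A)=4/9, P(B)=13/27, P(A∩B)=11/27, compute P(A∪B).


P(A∪B) = P(A) + P(B) - P(A∩B)
= 4/9 + 13/27 - 11/27 = 14/27

14/27


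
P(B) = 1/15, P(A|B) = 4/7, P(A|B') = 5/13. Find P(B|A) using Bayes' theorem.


P(A) = P(A|B)P(B) + P(A|B')P(B') = 4/7*1/15 + 5/13*14/15 = 542/1365
P(B|A) = P(A|B)P(B)/P(A) = (4/105)/(542/1365) = 26/271

26/271


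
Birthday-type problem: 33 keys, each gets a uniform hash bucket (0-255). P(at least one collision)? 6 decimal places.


P(all different) = prod((256-i)/256 for i=0..32) = 0.115813
P(at least one match) = 1 - 0.115813 = 0.884187

0.884187


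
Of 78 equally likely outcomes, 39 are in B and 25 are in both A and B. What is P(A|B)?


P(A|B) = P(A∩B)/P(B) = (25/78)/(39/78) = 25/39

25/39


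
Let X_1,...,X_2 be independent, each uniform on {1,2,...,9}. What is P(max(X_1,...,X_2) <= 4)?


P(max <= 4) = P(all X_i <= 4) = (P(X_1 <= 4))^2
= (4/9)^2 = 16/81

16/81


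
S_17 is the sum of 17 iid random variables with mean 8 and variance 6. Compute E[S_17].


E[S_n] = n*E[X_1] = 17*8 = 136

136


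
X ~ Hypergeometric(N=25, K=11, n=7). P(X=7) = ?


P(X=7) = C(11,7)*C(14,0) / C(25,7)
= 330*1 / 480700
= 330/480700 = 3/4370

3/4370


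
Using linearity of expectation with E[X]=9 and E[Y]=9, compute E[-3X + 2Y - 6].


E[-3X + 2Y - 6] = -3*E[X] + 2*E[Y] - 6
= (-3)*(9) + (2)*(9) + (-6)
= -27 + 18 - 6 = -15

-15


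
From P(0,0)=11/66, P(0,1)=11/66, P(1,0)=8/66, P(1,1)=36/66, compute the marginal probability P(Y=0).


P(Y=0) = P(0,0)+P(1,0) = 11/66 + 8/66 = 19/66

19/66


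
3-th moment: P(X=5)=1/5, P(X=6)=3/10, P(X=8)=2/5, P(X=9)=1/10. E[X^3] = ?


E[X^3] = sum(x^3 * P(x))
= 125*1/5 + 216*3/10 + 512*2/5 + 729*1/10
= 735/2

735/2


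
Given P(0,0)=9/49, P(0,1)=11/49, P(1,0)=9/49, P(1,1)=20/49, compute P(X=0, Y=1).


Read from table: P(X=0, Y=1) = 11/49

11/49


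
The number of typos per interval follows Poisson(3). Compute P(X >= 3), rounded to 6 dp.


P(X>=3) = 1 - P(X<=2) = 1 - (e^(-3)*3^0/0! + e^(-3)*3^1/1! + e^(-3)*3^2/2!)
≈ 1 - (0.0497870684 + 0.1493612051 + 0.2240418077)
= 1 - 0.4231900812 = 0.5768099188
≈ 0.576810

0.576810


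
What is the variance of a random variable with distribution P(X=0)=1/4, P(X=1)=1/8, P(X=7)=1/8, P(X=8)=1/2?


E[X] = 5, E[X^2] = 153/4
Var(X) = E[X^2] - (E[X])^2 = 153/4 - (5)^2 = 53/4

53/4


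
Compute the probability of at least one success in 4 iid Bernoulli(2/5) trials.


P(at least one) = 1 - P(none)
P(none) = (1 - 2/5)^4 = (3/5)^4 = 81/625
P(at least one) = 1 - 81/625 = 544/625

544/625


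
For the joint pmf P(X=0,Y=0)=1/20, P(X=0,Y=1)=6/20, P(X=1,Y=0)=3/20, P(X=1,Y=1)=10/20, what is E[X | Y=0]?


P(Y=0) = 4/20
E[X|Y=0] = (0*1 + 1*3)/4 = 3/4

3/4


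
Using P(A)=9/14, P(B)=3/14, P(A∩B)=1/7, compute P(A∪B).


P(A∪B) = P(A) + P(B) - P(A∩B)
= 9/14 + 3/14 - 1/7 = 5/7

5/7


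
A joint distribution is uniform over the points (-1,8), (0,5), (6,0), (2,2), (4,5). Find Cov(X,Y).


E[X]=11/5, E[Y]=4, E[XY]=16/5
Cov(X,Y) = E[XY] - E[X]E[Y] = 16/5 - 11/5*4 = -28/5

-28/5


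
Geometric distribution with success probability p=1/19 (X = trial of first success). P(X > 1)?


P(X > 1) = P(first 1 trials all fail) = (1-p)^1 = (18/19)^1 = 18/19

18/19


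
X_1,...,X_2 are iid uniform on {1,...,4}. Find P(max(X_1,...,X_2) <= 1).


P(max <= 1) = P(all X_i <= 1) = (P(X_1 <= 1))^2
= (1/4)^2 = 1/16

1/16


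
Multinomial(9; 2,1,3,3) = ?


9! = 362880
Denominator: 2!=2 * 1!=1 * 3!=6 * 3!=6
Coefficient = 362880 / 72 = 5040

5040


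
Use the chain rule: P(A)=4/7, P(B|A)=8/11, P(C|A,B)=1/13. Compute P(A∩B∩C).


P(A∩B∩C) = P(A) * P(B|A) * P(C|A∩B)
= 4/7 * 8/11 * 1/13
= 32/77 * 1/13 = 32/1001

32/1001


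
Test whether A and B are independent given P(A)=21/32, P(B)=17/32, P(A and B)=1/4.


P(A)*P(B) = 21/32*17/32 = 357/1024
P(A∩B) = 1/4 != 357/1024, so not independent

No, A and B are not independent


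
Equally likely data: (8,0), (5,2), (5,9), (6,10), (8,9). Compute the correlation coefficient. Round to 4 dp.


Cov(X,Y) = -1.0000, Var(X) = 1.8400, Var(Y) = 17.2000
rho = Cov/(sqrt(VarX)*sqrt(VarY)) = -0.1778

-0.1778


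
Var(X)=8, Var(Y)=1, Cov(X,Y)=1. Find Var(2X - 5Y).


Var(2X - 5Y) = 2^2*Var(X) + (-5)^2*Var(Y) + 2*2*(-5)*Cov(X,Y)
= 4*8 + 25*1 - 20*1
= 32 + 25 - 20 = 37

37


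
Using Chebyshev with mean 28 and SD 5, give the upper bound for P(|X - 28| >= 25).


k = 25/5 = 5
Chebyshev: P(|X-mu| >= k*sigma) <= 1/k^2 = 1/5^2 = 1/25

1/25


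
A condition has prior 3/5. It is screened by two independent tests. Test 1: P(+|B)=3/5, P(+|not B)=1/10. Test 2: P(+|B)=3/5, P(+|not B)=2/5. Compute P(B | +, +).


After test 1: P(+) = 3/5*3/5 + 1/10*2/5 = 2/5
P(B|+) = (9/25)/(2/5) = 9/10
After test 2 (use post1 as new prior): P(+) = 3/5*9/10 + 2/5*1/10 = 29/50
P(B|+,+) = (27/50)/(29/50) = 27/29

27/29


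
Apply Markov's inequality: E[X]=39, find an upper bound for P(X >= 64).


Markov: P(X >= a) <= E[X]/a
P(X >= 64) <= 39/64

39/64


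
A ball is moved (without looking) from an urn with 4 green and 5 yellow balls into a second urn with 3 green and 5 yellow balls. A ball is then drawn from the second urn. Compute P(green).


P(transfer green) = 4/9; P(transfer yellow) = 5/9
If green transferred: Urn II has 4 green of 9, so P(green|green moved) = 4/9
If yellow transferred: Urn II has 3 green of 9, so P(green|yellow moved) = 1/3
By total probability: P(green) = 4/9*4/9 + 5/9*1/3 = 31/81

31/81


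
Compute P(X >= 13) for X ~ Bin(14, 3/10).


P(X>=13) = P(X=13) + P(X=14)
= 78121827/50000000000000 + 4782969/100000000000000
= 161026623/100000000000000

161026623/100000000000000


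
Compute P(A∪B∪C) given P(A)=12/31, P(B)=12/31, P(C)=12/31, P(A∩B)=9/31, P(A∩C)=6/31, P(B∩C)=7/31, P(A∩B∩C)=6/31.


P(A∪B∪C) = P(A)+P(B)+P(C) - P(AB)-P(AC)-P(BC) + P(ABC)
= 12/31+12/31+12/31 - 9/31-6/31-7/31 + 6/31
= 20/31

20/31


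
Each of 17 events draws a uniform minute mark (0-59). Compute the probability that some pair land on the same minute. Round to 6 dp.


P(all different) = prod((60-i)/60 for i=0..16) = 0.081369
P(at least one match) = 1 - 0.081369 = 0.918631

0.918631


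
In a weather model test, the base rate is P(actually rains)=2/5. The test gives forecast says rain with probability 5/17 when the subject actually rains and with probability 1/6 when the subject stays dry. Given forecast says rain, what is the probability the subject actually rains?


P(A) = P(A|B)P(B) + P(A|B')P(B') = 5/17*2/5 + 1/6*3/5 = 37/170
P(B|A) = P(A|B)P(B)/P(A) = (2/17)/(37/170) = 20/37

20/37
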